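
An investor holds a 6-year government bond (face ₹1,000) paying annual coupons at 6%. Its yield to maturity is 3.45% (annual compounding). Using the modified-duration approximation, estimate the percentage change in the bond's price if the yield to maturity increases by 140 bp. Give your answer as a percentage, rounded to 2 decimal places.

-7.13%

Periodic yield y = 0.0345. Modified duration first:
  t   CF        PV=CF/(1+0.0345)^t    t·PV
  1        60.00        57.9990        57.9990
  2        60.00        56.0648       112.1296
  3        60.00        54.1951       162.5852
  4        60.00        52.3877       209.5508
  5        60.00        50.6406       253.2030
  6     1,060.00       864.8144     5,188.8862
  Σ                  1,136.1015     5,984.3538
P = 1,136.1015; D_Mac = 5.26745 yrs; D_mod = 5.26745/(1+0.0345) = 5.09178 yrs.
ΔP/P ≈ -D_mod · Δy = -5.09178 × (+0.014) = -0.071285 = -7.1285%.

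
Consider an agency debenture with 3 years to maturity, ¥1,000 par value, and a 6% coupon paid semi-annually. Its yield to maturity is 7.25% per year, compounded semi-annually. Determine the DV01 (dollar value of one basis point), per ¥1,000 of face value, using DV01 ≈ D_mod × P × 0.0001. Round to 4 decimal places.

Periodic yield y = 0.03625.
  t   CF        PV=CF/(1+0.03625)^t    t·PV
  1        30.00        28.9505        28.9505
  2        30.00        27.9378        55.8756
  3        30.00        26.9605        80.8814
  4        30.00        26.0174       104.0694
  5        30.00        25.1072       125.5361
  6     1,030.00       831.8595     4,991.1568
  Σ                    966.8329     5,386.4699
P = 966.8329; D_Mac = 5.57125 half-year periods = 2.78563 yrs; D_mod = 2.68818 yrs.
DV01 ≈ 2.68818 × 966.8329 × 0.0001 = 0.259902.

¥0.2599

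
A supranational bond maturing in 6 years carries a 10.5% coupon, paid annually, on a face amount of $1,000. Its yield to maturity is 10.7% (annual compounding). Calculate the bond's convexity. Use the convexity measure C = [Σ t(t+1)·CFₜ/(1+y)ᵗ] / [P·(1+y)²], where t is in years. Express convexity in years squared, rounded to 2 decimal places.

24.81

With y = 0.107:
  t   CF        PV=CF/(1+0.107)^t    t·PV        t(t+1)·PV
  1       105.00        94.8509        94.8509         189.7019
  2       105.00        85.6829       171.3658         514.0973
  3       105.00        77.4010       232.2029         928.8117
  4       105.00        69.9196       279.6783       1,398.3916
  5       105.00        63.1613       315.8066       1,894.8396
  6     1,105.00       600.4496     3,602.6975      25,218.8828
  Σ                    991.4653     4,696.6021      30,144.7249
P = 991.4653.
Convexity = Σ t(t+1)·PV / [P·(1+y)²] = 30,144.7249 / (991.4653 × 1.225449) = 24.81067.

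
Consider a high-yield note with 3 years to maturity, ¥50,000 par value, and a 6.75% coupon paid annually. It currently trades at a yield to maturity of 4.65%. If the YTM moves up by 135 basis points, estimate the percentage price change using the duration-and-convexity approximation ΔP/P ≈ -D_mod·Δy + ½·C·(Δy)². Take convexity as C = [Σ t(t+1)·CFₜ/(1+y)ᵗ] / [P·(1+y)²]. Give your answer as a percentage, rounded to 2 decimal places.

With y = 0.0465:
  t   CF        PV=CF/(1+0.0465)^t    t·PV        t(t+1)·PV
  1     3,375.00     3,225.0358     3,225.0358       6,450.0717
  2     3,375.00     3,081.7351     6,163.4703      18,490.4109
  3    53,375.00    46,571.4961   139,714.4884     558,857.9535
  Σ                 52,878.2671   149,102.9945     583,798.4361
P = 52,878.2671; D_Mac = 2.81974 yrs; D_mod = 2.69445 yrs; C = 10.08108.
Duration effect: -2.69445 × (+0.0135) = -0.036375
Convexity effect: 0.5 × 10.08108 × (0.0135)² = +0.0009186
ΔP/P ≈ -0.036375 + 0.0009186 = -0.035456 = -3.5456%.

-3.55%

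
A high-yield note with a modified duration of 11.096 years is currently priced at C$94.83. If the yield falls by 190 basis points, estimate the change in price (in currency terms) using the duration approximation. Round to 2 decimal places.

Duration approximation: ΔP/P ≈ -D_mod · Δy = -11.096 × (-0.019) = +0.210824.
ΔP ≈ 94.83 × (+0.210824) = +19.99243992.

+C$19.99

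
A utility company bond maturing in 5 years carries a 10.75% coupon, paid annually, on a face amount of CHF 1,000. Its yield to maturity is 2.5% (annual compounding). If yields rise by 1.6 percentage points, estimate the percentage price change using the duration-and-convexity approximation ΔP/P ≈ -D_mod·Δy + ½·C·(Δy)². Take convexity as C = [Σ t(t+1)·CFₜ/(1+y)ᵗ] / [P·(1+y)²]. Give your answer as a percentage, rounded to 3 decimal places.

With y = 0.025:
  t   CF        PV=CF/(1+0.025)^t    t·PV        t(t+1)·PV
  1       107.50       104.8780       104.8780         209.7561
  2       107.50       102.3200       204.6401         613.9203
  3       107.50        99.8244       299.4733       1,197.8932
  4       107.50        97.3897       389.5588       1,947.7939
  5     1,107.50       978.8686     4,894.3431      29,366.0587
  Σ                  1,383.2809     5,892.8933      33,335.4222
P = 1,383.2809; D_Mac = 4.26008 yrs; D_mod = 4.15618 yrs; C = 22.93759.
Duration effect: -4.15618 × (+0.016) = -0.066499
Convexity effect: 0.5 × 22.93759 × (0.016)² = +0.0029360
ΔP/P ≈ -0.066499 + 0.0029360 = -0.063563 = -6.3563%.

-6.356%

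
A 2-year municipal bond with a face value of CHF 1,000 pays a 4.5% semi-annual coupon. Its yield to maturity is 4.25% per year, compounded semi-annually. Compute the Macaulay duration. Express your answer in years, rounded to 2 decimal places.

Periodic yield y = 0.02125. Discount each cash flow and weight by its period:
  t   CF        PV=CF/(1+0.02125)^t    t·PV
  1        22.50        22.0318        22.0318
  2        22.50        21.5734        43.1468
  3        22.50        21.1245        63.3735
  4     1,022.50       940.0156     3,760.0622
  Σ                  1,004.7453     3,888.6143
Price P = Σ PV = 1,004.7453.
Macaulay duration = Σ(t·PV) / P = 3,888.6143 / 1,004.7453 = 3.87025 half-year periods.
In years: 3.87025 / 2 = 1.93512 years.

1.94 years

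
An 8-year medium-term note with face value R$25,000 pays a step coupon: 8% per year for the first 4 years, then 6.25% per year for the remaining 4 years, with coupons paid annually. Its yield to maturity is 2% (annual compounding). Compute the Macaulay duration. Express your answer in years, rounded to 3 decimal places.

6.535 years

Periodic yield y = 0.02. Discount each cash flow and weight by its year:
  t   CF        PV=CF/(1+0.02)^t    t·PV
  1     2,000.00     1,960.7843     1,960.7843
  2     2,000.00     1,922.3376     3,844.6751
  3     2,000.00     1,884.6447     5,653.9340
  4     2,000.00     1,847.6909     7,390.7634
  5     1,562.50     1,415.2044     7,076.0220
  6     1,562.50     1,387.4553     8,324.7317
  7     1,562.50     1,360.2503     9,521.7520
  8    26,562.50    22,670.8380   181,366.7039
  Σ                 34,449.2053   225,139.3663
Price P = Σ PV = 34,449.2053.
Macaulay duration = Σ(t·PV) / P = 225,139.3663 / 34,449.2053 = 6.53540 years.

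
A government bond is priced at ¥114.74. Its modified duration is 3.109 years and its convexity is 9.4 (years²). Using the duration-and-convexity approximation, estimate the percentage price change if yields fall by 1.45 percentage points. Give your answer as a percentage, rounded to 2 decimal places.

Duration effect: -D_mod·Δy = -3.109 × (-0.0145) = +0.0450805
Convexity effect: ½·C·(Δy)² = 0.5 × 9.4 × (-0.0145)² = +0.000988175
ΔP/P ≈ +0.0450805 + 0.000988175 = +0.046068675
= +4.6068675%.

+4.61%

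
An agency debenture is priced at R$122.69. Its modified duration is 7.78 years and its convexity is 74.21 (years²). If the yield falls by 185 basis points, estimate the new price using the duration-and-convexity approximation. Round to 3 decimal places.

Duration effect: -D_mod·Δy = -7.78 × (-0.0185) = +0.143930
Convexity effect: ½·C·(Δy)² = 0.5 × 74.21 × (-0.0185)² = +0.01269918625
ΔP/P ≈ +0.143930 + 0.01269918625 = +0.15662918625
New price ≈ 122.69 × (1 + 0.15662918625) = 141.9068348610125.

R$141.907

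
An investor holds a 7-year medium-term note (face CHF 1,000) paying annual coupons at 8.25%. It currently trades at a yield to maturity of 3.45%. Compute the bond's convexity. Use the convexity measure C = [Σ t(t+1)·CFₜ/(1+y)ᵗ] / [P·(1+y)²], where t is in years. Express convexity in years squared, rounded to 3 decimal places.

40.206

With y = 0.0345:
  t   CF        PV=CF/(1+0.0345)^t    t·PV        t(t+1)·PV
  1        82.50        79.7487        79.7487         159.4973
  2        82.50        77.0891       154.1782         462.5346
  3        82.50        74.5182       223.5547         894.2186
  4        82.50        72.0331       288.1323       1,440.6615
  5        82.50        69.6308       348.1541       2,088.9244
  6        82.50        67.3087       403.8520       2,826.9639
  7     1,082.50       853.7180     5,976.0260      47,808.2082
  Σ                  1,294.0465     7,473.6459      55,681.0086
P = 1,294.0465.
Convexity = Σ t(t+1)·PV / [P·(1+y)²] = 55,681.0086 / (1,294.0465 × 1.070190) = 40.20649.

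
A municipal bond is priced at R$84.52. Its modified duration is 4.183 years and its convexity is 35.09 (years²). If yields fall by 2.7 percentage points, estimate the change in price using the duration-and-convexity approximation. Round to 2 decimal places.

+R$10.63

Duration effect: -D_mod·Δy = -4.183 × (-0.027) = +0.112941
Convexity effect: ½·C·(Δy)² = 0.5 × 35.09 × (-0.027)² = +0.012790305
ΔP/P ≈ +0.112941 + 0.012790305 = +0.125731305
ΔP ≈ 84.52 × (+0.125731305) = +10.6268098986.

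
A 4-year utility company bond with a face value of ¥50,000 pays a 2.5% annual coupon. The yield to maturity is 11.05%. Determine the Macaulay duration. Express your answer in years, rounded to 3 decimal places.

3.828 years

Periodic yield y = 0.1105. Discount each cash flow and weight by its year:
  t   CF        PV=CF/(1+0.1105)^t    t·PV
  1     1,250.00     1,125.6191     1,125.6191
  2     1,250.00     1,013.6147     2,027.2293
  3     1,250.00       912.7552     2,738.2657
  4    51,250.00    33,699.2021   134,796.8084
  Σ                 36,751.1911   140,687.9225
Price P = Σ PV = 36,751.1911.
Macaulay duration = Σ(t·PV) / P = 140,687.9225 / 36,751.1911 = 3.82812 years.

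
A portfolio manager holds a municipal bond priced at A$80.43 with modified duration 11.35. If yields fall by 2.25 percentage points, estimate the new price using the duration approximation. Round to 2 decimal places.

Duration approximation: ΔP/P ≈ -D_mod · Δy = -11.35 × (-0.0225) = +0.255375.
New price ≈ 80.43 × (1 + 0.255375) = 100.96981125.

A$100.97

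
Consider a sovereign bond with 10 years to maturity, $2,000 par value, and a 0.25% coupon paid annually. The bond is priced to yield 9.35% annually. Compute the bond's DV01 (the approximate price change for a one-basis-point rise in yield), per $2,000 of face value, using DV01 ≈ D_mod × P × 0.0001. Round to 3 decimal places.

$0.762

Periodic yield y = 0.0935.
  t   CF        PV=CF/(1+0.0935)^t    t·PV
  1         5.00         4.5725         4.5725
  2         5.00         4.1815         8.3630
  3         5.00         3.8240        11.4719
  4         5.00         3.4970        13.9880
  5         5.00         3.1980        15.9899
  6         5.00         2.9245        17.5472
  7         5.00         2.6745        18.7213
  8         5.00         2.4458        19.5663
  9         5.00         2.2367        20.1300
  10    2,005.00       820.2127     8,202.1273
  Σ                    849.7671     8,332.4774
P = 849.7671; D_Mac = 9.80560 yrs; D_mod = 8.96717 yrs.
DV01 ≈ 8.96717 × 849.7671 × 0.0001 = 0.762001.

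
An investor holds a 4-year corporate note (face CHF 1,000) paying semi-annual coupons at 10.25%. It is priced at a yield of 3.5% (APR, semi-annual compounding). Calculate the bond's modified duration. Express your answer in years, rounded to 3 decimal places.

3.395 years

Periodic yield y = 0.0175. First find Macaulay duration:
  t   CF        PV=CF/(1+0.0175)^t    t·PV
  1        51.25        50.3686        50.3686
  2        51.25        49.5023        99.0045
  3        51.25        48.6509       145.9526
  4        51.25        47.8141       191.2565
  5        51.25        46.9918       234.9588
  6        51.25        46.1836       277.1013
  7        51.25        45.3892       317.7247
  8     1,051.25       915.0202     7,320.1613
  Σ                  1,249.9205     8,636.5284
P = 1,249.9205; Macaulay duration = 8,636.5284 / 1,249.9205 = 6.90966 half-year periods = 3.45483 years.
Modified duration = D_Mac / (1 + y) = 3.45483 / 1.0175 = 3.39541 years.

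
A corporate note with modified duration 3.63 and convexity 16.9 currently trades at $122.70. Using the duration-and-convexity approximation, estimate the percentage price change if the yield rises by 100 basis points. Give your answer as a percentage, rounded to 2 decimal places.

-3.55%

Duration effect: -D_mod·Δy = -3.63 × (+0.01) = -0.036300
Convexity effect: ½·C·(Δy)² = 0.5 × 16.9 × (0.01)² = +0.0008450
ΔP/P ≈ -0.036300 + 0.0008450 = -0.035455
= -3.5455%.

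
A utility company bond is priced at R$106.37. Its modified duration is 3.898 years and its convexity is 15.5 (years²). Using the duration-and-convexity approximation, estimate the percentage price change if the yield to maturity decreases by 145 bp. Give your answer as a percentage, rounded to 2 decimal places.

+5.82%

Duration effect: -D_mod·Δy = -3.898 × (-0.0145) = +0.056521
Convexity effect: ½·C·(Δy)² = 0.5 × 15.5 × (-0.0145)² = +0.0016294375
ΔP/P ≈ +0.056521 + 0.0016294375 = +0.0581504375
= +5.81504375%.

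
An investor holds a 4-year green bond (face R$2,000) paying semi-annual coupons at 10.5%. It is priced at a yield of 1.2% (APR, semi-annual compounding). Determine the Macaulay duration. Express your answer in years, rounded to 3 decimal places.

Periodic yield y = 0.006. Discount each cash flow and weight by its period:
  t   CF        PV=CF/(1+0.006)^t    t·PV
  1       105.00       104.3738       104.3738
  2       105.00       103.7512       207.5025
  3       105.00       103.1325       309.3974
  4       105.00       102.5174       410.0694
  5       105.00       101.9059       509.5296
  6       105.00       101.2981       607.7888
  7       105.00       100.6940       704.8577
  8     2,105.00     2,006.6344    16,053.0752
  Σ                  2,724.3072    18,906.5944
Price P = Σ PV = 2,724.3072.
Macaulay duration = Σ(t·PV) / P = 18,906.5944 / 2,724.3072 = 6.93996 half-year periods.
In years: 6.93996 / 2 = 3.46998 years.

3.470 years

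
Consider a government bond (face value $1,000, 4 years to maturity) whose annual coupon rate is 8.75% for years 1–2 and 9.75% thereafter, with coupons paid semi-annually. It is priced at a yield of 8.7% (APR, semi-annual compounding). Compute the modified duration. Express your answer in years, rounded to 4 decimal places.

3.3128 years

Periodic yield y = 0.0435. First find Macaulay duration:
  t   CF        PV=CF/(1+0.0435)^t    t·PV
  1        43.75        41.9262        41.9262
  2        43.75        40.1784        80.3569
  3        43.75        38.5035       115.5106
  4        43.75        36.8985       147.5938
  5        48.75        39.4015       197.0073
  6        48.75        37.7589       226.5537
  7        48.75        36.1849       253.2943
  8     1,048.75       745.9889     5,967.9109
  Σ                  1,016.8408     7,030.1539
P = 1,016.8408; Macaulay duration = 7,030.1539 / 1,016.8408 = 6.91372 half-year periods = 3.45686 years.
Modified duration = D_Mac / (1 + y) = 3.45686 / 1.0435 = 3.31276 years.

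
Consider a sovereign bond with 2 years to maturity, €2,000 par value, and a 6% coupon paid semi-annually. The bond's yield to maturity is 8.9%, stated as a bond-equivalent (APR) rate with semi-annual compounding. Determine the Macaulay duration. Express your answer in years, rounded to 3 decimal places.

1.912 years

Periodic yield y = 0.0445. Discount each cash flow and weight by its period:
  t   CF        PV=CF/(1+0.0445)^t    t·PV
  1        60.00        57.4438        57.4438
  2        60.00        54.9964       109.9928
  3        60.00        52.6533       157.9600
  4     2,060.00     1,730.7464     6,922.9857
  Σ                  1,895.8399     7,248.3823
Price P = Σ PV = 1,895.8399.
Macaulay duration = Σ(t·PV) / P = 7,248.3823 / 1,895.8399 = 3.82331 half-year periods.
In years: 3.82331 / 2 = 1.91165 years.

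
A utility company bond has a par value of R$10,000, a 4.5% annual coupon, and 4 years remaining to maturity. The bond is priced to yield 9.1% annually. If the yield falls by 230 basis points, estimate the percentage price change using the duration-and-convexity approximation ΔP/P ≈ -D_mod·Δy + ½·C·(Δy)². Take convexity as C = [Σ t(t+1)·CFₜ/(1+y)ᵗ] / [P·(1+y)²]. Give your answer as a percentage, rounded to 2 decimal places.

+8.26%

With y = 0.091:
  t   CF        PV=CF/(1+0.091)^t    t·PV        t(t+1)·PV
  1       450.00       412.4656       412.4656         824.9313
  2       450.00       378.0620       756.1240       2,268.3719
  3       450.00       346.5279     1,039.5838       4,158.3353
  4    10,450.00     7,375.9385    29,503.7541     147,518.7704
  Σ                  8,512.9941    31,711.9275     154,770.4089
P = 8,512.9941; D_Mac = 3.72512 yrs; D_mod = 3.41441 yrs; C = 15.27412.
Duration effect: -3.41441 × (-0.023) = +0.078531
Convexity effect: 0.5 × 15.27412 × (-0.023)² = +0.0040400
ΔP/P ≈ +0.078531 + 0.0040400 = +0.082571 = +8.2571%.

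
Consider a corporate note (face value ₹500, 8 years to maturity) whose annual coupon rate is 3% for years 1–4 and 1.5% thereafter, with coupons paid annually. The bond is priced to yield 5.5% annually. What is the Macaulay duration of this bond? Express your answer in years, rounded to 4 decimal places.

7.1843 years

Periodic yield y = 0.055. Discount each cash flow and weight by its year:
  t   CF        PV=CF/(1+0.055)^t    t·PV
  1        15.00        14.2180        14.2180
  2        15.00        13.4768        26.9536
  3        15.00        12.7742        38.3226
  4        15.00        12.1083        48.4330
  5         7.50         5.7385        28.6925
  6         7.50         5.4393        32.6361
  7         7.50         5.1558        36.0904
  8       507.50       330.6864     2,645.4914
  Σ                    399.5973     2,870.8376
Price P = Σ PV = 399.5973.
Macaulay duration = Σ(t·PV) / P = 2,870.8376 / 399.5973 = 7.18433 years.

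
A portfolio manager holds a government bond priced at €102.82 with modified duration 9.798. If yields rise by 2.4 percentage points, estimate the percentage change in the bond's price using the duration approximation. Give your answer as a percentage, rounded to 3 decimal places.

-23.515%

Duration approximation: ΔP/P ≈ -D_mod · Δy = -9.798 × (+0.024) = -0.235152.
As a percentage: -23.5152%.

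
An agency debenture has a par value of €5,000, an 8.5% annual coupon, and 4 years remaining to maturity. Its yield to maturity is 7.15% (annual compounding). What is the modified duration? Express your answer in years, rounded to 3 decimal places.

Periodic yield y = 0.0715. First find Macaulay duration:
  t   CF        PV=CF/(1+0.0715)^t    t·PV
  1       425.00       396.6402       396.6402
  2       425.00       370.1729       740.3457
  3       425.00       345.4716     1,036.4149
  4     5,425.00     4,115.5799    16,462.3197
  Σ                  5,227.8647    18,635.7206
P = 5,227.8647; Macaulay duration = 18,635.7206 / 5,227.8647 = 3.56469 years.
Modified duration = D_Mac / (1 + y) = 3.56469 / 1.0715 = 3.32682 years.

3.327 years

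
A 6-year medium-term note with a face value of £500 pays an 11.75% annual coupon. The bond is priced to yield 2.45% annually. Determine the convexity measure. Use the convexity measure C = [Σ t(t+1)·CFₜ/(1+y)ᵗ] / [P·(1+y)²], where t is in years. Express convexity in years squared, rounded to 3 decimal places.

With y = 0.0245:
  t   CF        PV=CF/(1+0.0245)^t    t·PV        t(t+1)·PV
  1        58.75        57.3450        57.3450         114.6901
  2        58.75        55.9737       111.9474         335.8421
  3        58.75        54.6351       163.9054         655.6216
  4        58.75        53.3286       213.3143       1,066.5716
  5        58.75        52.0533       260.2664       1,561.5982
  6       558.75       483.2210     2,899.3257      20,295.2801
  Σ                    756.5567     3,706.1042      24,029.6038
P = 756.5567.
Convexity = Σ t(t+1)·PV / [P·(1+y)²] = 24,029.6038 / (756.5567 × 1.049600) = 30.26086.

30.261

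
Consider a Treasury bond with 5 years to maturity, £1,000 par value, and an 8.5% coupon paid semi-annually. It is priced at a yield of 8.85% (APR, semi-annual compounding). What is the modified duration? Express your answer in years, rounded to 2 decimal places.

Periodic yield y = 0.04425. First find Macaulay duration:
  t   CF        PV=CF/(1+0.04425)^t    t·PV
  1        42.50        40.6991        40.6991
  2        42.50        38.9744        77.9489
  3        42.50        37.3229       111.9687
  4        42.50        35.7414       142.9654
  5        42.50        34.2268       171.1341
  6        42.50        32.7765       196.6588
  7        42.50        31.3876       219.7129
  8        42.50        30.0575       240.4601
  9        42.50        28.7838       259.0545
  10    1,042.50       676.1316     6,761.3159
  Σ                    986.1015     8,221.9183
P = 986.1015; Macaulay duration = 8,221.9183 / 986.1015 = 8.33780 half-year periods = 4.16890 years.
Modified duration = D_Mac / (1 + y) = 4.16890 / 1.04425 = 3.99224 years.

3.99 years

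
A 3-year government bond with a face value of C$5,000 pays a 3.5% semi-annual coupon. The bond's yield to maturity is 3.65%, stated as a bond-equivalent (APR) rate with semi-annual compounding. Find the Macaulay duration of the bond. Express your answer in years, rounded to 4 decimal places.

2.8736 years

Periodic yield y = 0.01825. Discount each cash flow and weight by its period:
  t   CF        PV=CF/(1+0.01825)^t    t·PV
  1        87.50        85.9317        85.9317
  2        87.50        84.3916       168.7832
  3        87.50        82.8791       248.6372
  4        87.50        81.3936       325.5745
  5        87.50        79.9348       399.6741
  6     5,087.50     4,564.3392    27,386.0351
  Σ                  4,978.8700    28,614.6357
Price P = Σ PV = 4,978.8700.
Macaulay duration = Σ(t·PV) / P = 28,614.6357 / 4,978.8700 = 5.74721 half-year periods.
In years: 5.74721 / 2 = 2.87361 years.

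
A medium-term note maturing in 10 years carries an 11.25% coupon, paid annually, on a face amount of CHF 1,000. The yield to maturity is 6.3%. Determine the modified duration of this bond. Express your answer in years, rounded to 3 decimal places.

6.582 years

Periodic yield y = 0.063. First find Macaulay duration:
  t   CF        PV=CF/(1+0.063)^t    t·PV
  1       112.50       105.8325       105.8325
  2       112.50        99.5603       199.1205
  3       112.50        93.6597       280.9791
  4       112.50        88.1088       352.4353
  5       112.50        82.8870       414.4348
  6       112.50        77.9746       467.8474
  7       112.50        73.3533       513.4731
  8       112.50        69.0059       552.0474
  9       112.50        64.9162       584.2459
  10    1,112.50       603.9033     6,039.0326
  Σ                  1,359.2015     9,509.4487
P = 1,359.2015; Macaulay duration = 9,509.4487 / 1,359.2015 = 6.99635 years.
Modified duration = D_Mac / (1 + y) = 6.99635 / 1.063 = 6.58170 years.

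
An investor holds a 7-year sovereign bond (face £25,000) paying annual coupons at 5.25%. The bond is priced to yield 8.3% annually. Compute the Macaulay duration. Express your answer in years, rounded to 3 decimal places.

5.935 years

Periodic yield y = 0.083. Discount each cash flow and weight by its year:
  t   CF        PV=CF/(1+0.083)^t    t·PV
  1     1,312.50     1,211.9114     1,211.9114
  2     1,312.50     1,119.0317     2,238.0634
  3     1,312.50     1,033.2703     3,099.8109
  4     1,312.50       954.0815     3,816.3261
  5     1,312.50       880.9617     4,404.8085
  6     1,312.50       813.4457     4,880.6743
  7    26,312.50    15,057.8483   105,404.9379
  Σ                 21,070.5506   125,056.5325
Price P = Σ PV = 21,070.5506.
Macaulay duration = Σ(t·PV) / P = 125,056.5325 / 21,070.5506 = 5.93513 years.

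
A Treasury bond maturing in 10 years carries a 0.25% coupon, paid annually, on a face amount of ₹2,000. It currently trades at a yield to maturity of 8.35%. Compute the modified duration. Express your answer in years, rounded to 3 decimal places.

Periodic yield y = 0.0835. First find Macaulay duration:
  t   CF        PV=CF/(1+0.0835)^t    t·PV
  1         5.00         4.6147         4.6147
  2         5.00         4.2590         8.5181
  3         5.00         3.9308        11.7925
  4         5.00         3.6279        14.5116
  5         5.00         3.3483        16.7415
  6         5.00         3.0903        18.5416
  7         5.00         2.8521        19.9648
  8         5.00         2.6323        21.0586
  9         5.00         2.4295        21.8651
  10    2,005.00       899.1357     8,991.3566
  Σ                    929.9206     9,128.9651
P = 929.9206; Macaulay duration = 9,128.9651 / 929.9206 = 9.81693 years.
Modified duration = D_Mac / (1 + y) = 9.81693 / 1.0835 = 9.06039 years.

9.060 years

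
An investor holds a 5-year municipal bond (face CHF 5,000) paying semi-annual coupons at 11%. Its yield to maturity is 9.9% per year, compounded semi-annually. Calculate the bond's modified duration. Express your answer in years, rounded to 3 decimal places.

Periodic yield y = 0.0495. First find Macaulay duration:
  t   CF        PV=CF/(1+0.0495)^t    t·PV
  1       275.00       262.0295       262.0295
  2       275.00       249.6708       499.3417
  3       275.00       237.8950       713.6851
  4       275.00       226.6746       906.6985
  5       275.00       215.9835     1,079.9173
  6       275.00       205.7965     1,234.7791
  7       275.00       196.0901     1,372.6305
  8       275.00       186.8414     1,494.7313
  9       275.00       178.0290     1,602.2608
  10    5,275.00     3,253.8538    32,538.5379
  Σ                  5,212.8643    41,704.6118
P = 5,212.8643; Macaulay duration = 41,704.6118 / 5,212.8643 = 8.00033 half-year periods = 4.00016 years.
Modified duration = D_Mac / (1 + y) = 4.00016 / 1.0495 = 3.81149 years.

3.811 years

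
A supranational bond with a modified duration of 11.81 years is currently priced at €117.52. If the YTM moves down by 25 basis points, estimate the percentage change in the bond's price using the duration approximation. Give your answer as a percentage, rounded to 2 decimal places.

Duration approximation: ΔP/P ≈ -D_mod · Δy = -11.81 × (-0.0025) = +0.029525.
As a percentage: +2.9525%.

+2.95%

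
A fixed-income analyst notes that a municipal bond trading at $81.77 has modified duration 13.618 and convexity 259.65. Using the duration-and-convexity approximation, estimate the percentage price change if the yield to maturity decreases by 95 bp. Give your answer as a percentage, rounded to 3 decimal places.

Duration effect: -D_mod·Δy = -13.618 × (-0.0095) = +0.129371
Convexity effect: ½·C·(Δy)² = 0.5 × 259.65 × (-0.0095)² = +0.01171670625
ΔP/P ≈ +0.129371 + 0.01171670625 = +0.14108770625
= +14.108770625%.

+14.109%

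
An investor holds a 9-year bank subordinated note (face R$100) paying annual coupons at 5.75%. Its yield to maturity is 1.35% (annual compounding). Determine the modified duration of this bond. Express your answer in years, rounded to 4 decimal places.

Periodic yield y = 0.0135. First find Macaulay duration:
  t   CF        PV=CF/(1+0.0135)^t    t·PV
  1         5.75         5.6734         5.6734
  2         5.75         5.5978        11.1957
  3         5.75         5.5233        16.5698
  4         5.75         5.4497        21.7988
  5         5.75         5.3771        26.8856
  6         5.75         5.3055        31.8329
  7         5.75         5.2348        36.6437
  8         5.75         5.1651        41.3207
  9       105.75        93.7274       843.5467
  Σ                    137.0541     1,035.4673
P = 137.0541; Macaulay duration = 1,035.4673 / 137.0541 = 7.55517 years.
Modified duration = D_Mac / (1 + y) = 7.55517 / 1.0135 = 7.45453 years.

7.4545 years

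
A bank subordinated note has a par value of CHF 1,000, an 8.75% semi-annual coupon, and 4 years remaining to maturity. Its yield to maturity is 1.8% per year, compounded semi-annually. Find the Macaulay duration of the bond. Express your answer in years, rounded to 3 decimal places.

Periodic yield y = 0.009. Discount each cash flow and weight by its period:
  t   CF        PV=CF/(1+0.009)^t    t·PV
  1        43.75        43.3598        43.3598
  2        43.75        42.9730        85.9460
  3        43.75        42.5897       127.7691
  4        43.75        42.2098       168.8392
  5        43.75        41.8333       209.1665
  6        43.75        41.4602       248.7610
  7        43.75        41.0904       287.6325
  8     1,043.75       971.5545     7,772.4358
  Σ                  1,267.0706     8,943.9100
Price P = Σ PV = 1,267.0706.
Macaulay duration = Σ(t·PV) / P = 8,943.9100 / 1,267.0706 = 7.05873 half-year periods.
In years: 7.05873 / 2 = 3.52937 years.

3.529 years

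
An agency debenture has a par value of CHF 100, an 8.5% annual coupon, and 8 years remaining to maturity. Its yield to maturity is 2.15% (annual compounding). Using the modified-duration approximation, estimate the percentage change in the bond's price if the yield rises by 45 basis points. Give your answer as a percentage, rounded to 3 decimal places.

-2.851%

Periodic yield y = 0.0215. Modified duration first:
  t   CF        PV=CF/(1+0.0215)^t    t·PV
  1         8.50         8.3211         8.3211
  2         8.50         8.1460        16.2919
  3         8.50         7.9745        23.9235
  4         8.50         7.8067        31.2267
  5         8.50         7.6424        38.2118
  6         8.50         7.4815        44.8890
  7         8.50         7.3240        51.2682
  8       108.50        91.5214       732.1714
  Σ                    146.2175       946.3036
P = 146.2175; D_Mac = 6.47189 yrs; D_mod = 6.47189/(1+0.0215) = 6.33567 yrs.
ΔP/P ≈ -D_mod · Δy = -6.33567 × (+0.0045) = -0.028511 = -2.8511%.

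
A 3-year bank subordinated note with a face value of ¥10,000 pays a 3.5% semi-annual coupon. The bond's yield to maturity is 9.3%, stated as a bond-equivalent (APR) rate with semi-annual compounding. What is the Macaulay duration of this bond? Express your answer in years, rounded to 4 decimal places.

Periodic yield y = 0.0465. Discount each cash flow and weight by its period:
  t   CF        PV=CF/(1+0.0465)^t    t·PV
  1       175.00       167.2241       167.2241
  2       175.00       159.7937       319.5873
  3       175.00       152.6934       458.0803
  4       175.00       145.9087       583.6347
  5       175.00       139.4254       697.1270
  6    10,175.00     7,746.3840    46,478.3040
  Σ                  8,511.4293    48,703.9574
Price P = Σ PV = 8,511.4293.
Macaulay duration = Σ(t·PV) / P = 48,703.9574 / 8,511.4293 = 5.72218 half-year periods.
In years: 5.72218 / 2 = 2.86109 years.

2.8611 years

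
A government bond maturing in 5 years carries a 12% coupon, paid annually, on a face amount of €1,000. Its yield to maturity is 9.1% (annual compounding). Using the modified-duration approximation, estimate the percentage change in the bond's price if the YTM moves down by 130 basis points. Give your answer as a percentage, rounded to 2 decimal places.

+4.87%

Periodic yield y = 0.091. Modified duration first:
  t   CF        PV=CF/(1+0.091)^t    t·PV
  1       120.00       109.9908       109.9908
  2       120.00       100.8165       201.6331
  3       120.00        92.4075       277.2224
  4       120.00        84.6998       338.7991
  5     1,120.00       724.5932     3,622.9661
  Σ                  1,112.5078     4,550.6115
P = 1,112.5078; D_Mac = 4.09041 yrs; D_mod = 4.09041/(1+0.091) = 3.74923 yrs.
ΔP/P ≈ -D_mod · Δy = -3.74923 × (-0.013) = +0.048740 = +4.8740%.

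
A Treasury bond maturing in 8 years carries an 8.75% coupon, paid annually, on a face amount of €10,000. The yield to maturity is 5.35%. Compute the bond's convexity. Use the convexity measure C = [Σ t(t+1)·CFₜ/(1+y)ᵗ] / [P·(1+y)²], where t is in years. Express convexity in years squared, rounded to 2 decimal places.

With y = 0.0535:
  t   CF        PV=CF/(1+0.0535)^t    t·PV        t(t+1)·PV
  1       875.00       830.5648       830.5648       1,661.1296
  2       875.00       788.3861     1,576.7723       4,730.3168
  3       875.00       748.3494     2,245.0483       8,980.1932
  4       875.00       710.3459     2,841.3837      14,206.9185
  5       875.00       674.2724     3,371.3618      20,228.1706
  6       875.00       640.0307     3,840.1843      26,881.2899
  7       875.00       607.5280     4,252.6958      34,021.5660
  8    10,875.00     7,167.2565    57,338.0519     516,042.4667
  Σ                 12,166.7338    76,296.0627     626,752.0512
P = 12,166.7338.
Convexity = Σ t(t+1)·PV / [P·(1+y)²] = 626,752.0512 / (12,166.7338 × 1.109862) = 46.41439.

46.41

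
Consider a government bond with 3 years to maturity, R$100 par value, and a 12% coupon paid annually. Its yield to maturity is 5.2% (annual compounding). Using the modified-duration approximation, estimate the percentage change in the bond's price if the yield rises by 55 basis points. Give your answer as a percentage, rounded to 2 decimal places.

Periodic yield y = 0.052. Modified duration first:
  t   CF        PV=CF/(1+0.052)^t    t·PV
  1        12.00        11.4068        11.4068
  2        12.00        10.8430        21.6860
  3       112.00        96.1991       288.5972
  Σ                    118.4489       321.6900
P = 118.4489; D_Mac = 2.71585 yrs; D_mod = 2.71585/(1+0.052) = 2.58161 yrs.
ΔP/P ≈ -D_mod · Δy = -2.58161 × (+0.0055) = -0.014199 = -1.4199%.

-1.42%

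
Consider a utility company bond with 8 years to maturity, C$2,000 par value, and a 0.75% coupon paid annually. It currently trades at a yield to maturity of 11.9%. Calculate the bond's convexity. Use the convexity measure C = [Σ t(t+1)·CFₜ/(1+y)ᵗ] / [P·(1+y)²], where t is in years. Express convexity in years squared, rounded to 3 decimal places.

54.294

With y = 0.119:
  t   CF        PV=CF/(1+0.119)^t    t·PV        t(t+1)·PV
  1        15.00        13.4048        13.4048          26.8097
  2        15.00        11.9793        23.9586          71.8757
  3        15.00        10.7054        32.1161         128.4642
  4        15.00         9.5669        38.2676         191.3379
  5        15.00         8.5495        42.7475         256.4851
  6        15.00         7.6403        45.8418         320.8928
  7        15.00         6.8278        47.7946         382.3567
  8     2,015.00       819.6612     6,557.2893      59,015.6038
  Σ                    888.3351     6,801.4203      60,393.8259
P = 888.3351.
Convexity = Σ t(t+1)·PV / [P·(1+y)²] = 60,393.8259 / (888.3351 × 1.252161) = 54.29446.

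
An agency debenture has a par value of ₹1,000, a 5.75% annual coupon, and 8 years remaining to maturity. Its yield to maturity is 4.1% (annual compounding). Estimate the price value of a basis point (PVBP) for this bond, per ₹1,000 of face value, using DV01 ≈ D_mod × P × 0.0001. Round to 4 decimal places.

Periodic yield y = 0.041.
  t   CF        PV=CF/(1+0.041)^t    t·PV
  1        57.50        55.2354        55.2354
  2        57.50        53.0599       106.1198
  3        57.50        50.9701       152.9104
  4        57.50        48.9627       195.8506
  5        57.50        47.0342       235.1712
  6        57.50        45.1818       271.0908
  7        57.50        43.4023       303.8161
  8     1,057.50       766.7866     6,134.2932
  Σ                  1,110.6330     7,454.4874
P = 1,110.6330; D_Mac = 6.71193 yrs; D_mod = 6.44758 yrs.
DV01 ≈ 6.44758 × 1,110.6330 × 0.0001 = 0.716089.

₹0.7161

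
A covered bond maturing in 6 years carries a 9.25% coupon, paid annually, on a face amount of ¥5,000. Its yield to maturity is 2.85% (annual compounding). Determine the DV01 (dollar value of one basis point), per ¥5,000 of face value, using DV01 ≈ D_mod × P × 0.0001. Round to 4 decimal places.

Periodic yield y = 0.0285.
  t   CF        PV=CF/(1+0.0285)^t    t·PV
  1       462.50       449.6840       449.6840
  2       462.50       437.2231       874.4463
  3       462.50       425.1076     1,275.3227
  4       462.50       413.3277     1,653.3110
  5       462.50       401.8743     2,009.3716
  6     5,462.50     4,614.9359    27,689.6154
  Σ                  6,742.1527    33,951.7510
P = 6,742.1527; D_Mac = 5.03574 yrs; D_mod = 4.89620 yrs.
DV01 ≈ 4.89620 × 6,742.1527 × 0.0001 = 3.301094.

¥3.3011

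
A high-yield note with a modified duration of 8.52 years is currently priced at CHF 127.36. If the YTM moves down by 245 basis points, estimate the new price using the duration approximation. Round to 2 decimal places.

Duration approximation: ΔP/P ≈ -D_mod · Δy = -8.52 × (-0.0245) = +0.208740.
New price ≈ 127.36 × (1 + 0.208740) = 153.9451264.

CHF 153.95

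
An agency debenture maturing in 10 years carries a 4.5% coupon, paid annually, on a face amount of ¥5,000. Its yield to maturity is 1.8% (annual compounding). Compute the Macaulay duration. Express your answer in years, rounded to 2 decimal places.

8.48 years

Periodic yield y = 0.018. Discount each cash flow and weight by its year:
  t   CF        PV=CF/(1+0.018)^t    t·PV
  1       225.00       221.0216       221.0216
  2       225.00       217.1136       434.2271
  3       225.00       213.2746       639.8239
  4       225.00       209.5036       838.0142
  5       225.00       205.7992     1,028.9959
  6       225.00       202.1603     1,212.9617
  7       225.00       198.5857     1,390.1002
  8       225.00       195.0744     1,560.5953
  9       225.00       191.6252     1,724.6264
  10    5,225.00     4,371.2789    43,712.7888
  Σ                  6,225.4370    52,763.1551
Price P = Σ PV = 6,225.4370.
Macaulay duration = Σ(t·PV) / P = 52,763.1551 / 6,225.4370 = 8.47541 years.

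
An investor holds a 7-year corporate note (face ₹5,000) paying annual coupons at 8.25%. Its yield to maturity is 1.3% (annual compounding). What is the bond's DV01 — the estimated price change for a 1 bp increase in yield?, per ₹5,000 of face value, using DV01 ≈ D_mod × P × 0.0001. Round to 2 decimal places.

Periodic yield y = 0.013.
  t   CF        PV=CF/(1+0.013)^t    t·PV
  1       412.50       407.2063       407.2063
  2       412.50       401.9806       803.9611
  3       412.50       396.8219     1,190.4657
  4       412.50       391.7294     1,566.9176
  5       412.50       386.7023     1,933.5114
  6       412.50       381.7397     2,290.4380
  7     5,412.50     4,944.6071    34,612.2500
  Σ                  7,310.7873    42,804.7500
P = 7,310.7873; D_Mac = 5.85501 yrs; D_mod = 5.77987 yrs.
DV01 ≈ 5.77987 × 7,310.7873 × 0.0001 = 4.225543.

₹4.23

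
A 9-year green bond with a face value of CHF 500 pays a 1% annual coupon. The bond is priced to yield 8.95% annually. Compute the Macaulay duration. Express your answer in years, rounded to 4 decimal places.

8.4750 years

Periodic yield y = 0.0895. Discount each cash flow and weight by its year:
  t   CF        PV=CF/(1+0.0895)^t    t·PV
  1         5.00         4.5893         4.5893
  2         5.00         4.2123         8.4245
  3         5.00         3.8662        11.5987
  4         5.00         3.5486        14.1945
  5         5.00         3.2571        16.2856
  6         5.00         2.9896        17.9373
  7         5.00         2.7440        19.2078
  8         5.00         2.5186        20.1485
  9       505.00       233.4782     2,101.3035
  Σ                    261.2038     2,213.6897
Price P = Σ PV = 261.2038.
Macaulay duration = Σ(t·PV) / P = 2,213.6897 / 261.2038 = 8.47495 years.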